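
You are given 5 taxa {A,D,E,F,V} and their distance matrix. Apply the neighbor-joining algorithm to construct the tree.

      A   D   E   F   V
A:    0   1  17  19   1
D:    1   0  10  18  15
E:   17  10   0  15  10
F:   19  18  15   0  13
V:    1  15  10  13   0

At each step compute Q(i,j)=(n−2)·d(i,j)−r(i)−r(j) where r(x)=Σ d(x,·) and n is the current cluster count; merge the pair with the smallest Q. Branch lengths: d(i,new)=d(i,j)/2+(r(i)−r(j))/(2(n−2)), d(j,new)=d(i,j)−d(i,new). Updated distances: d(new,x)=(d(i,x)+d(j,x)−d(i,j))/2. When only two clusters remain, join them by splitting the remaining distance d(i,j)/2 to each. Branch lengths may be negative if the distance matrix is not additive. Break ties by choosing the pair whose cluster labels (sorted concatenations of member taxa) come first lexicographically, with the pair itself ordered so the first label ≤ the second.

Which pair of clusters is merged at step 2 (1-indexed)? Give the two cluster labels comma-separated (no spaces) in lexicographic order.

iteration 1: select A,D (d=1, Q=-79); attach at lengths (-1/2, 3/2); label the merged cluster AD
  updated: d(AD,E)=13, d(AD,F)=18, d(AD,V)=15/2
iteration 2: select AD,V (d=15/2, Q=-54); attach at lengths (23/4, 7/4); label the merged cluster ADV
  updated: d(ADV,E)=31/4, d(ADV,F)=47/4
iteration 3: select ADV,E (d=31/4, Q=-69/2); attach at lengths (9/4, 11/2); label the merged cluster ADEV
  updated: d(ADEV,F)=19/2
iteration 4: select ADEV,F (d=19/2); attach at lengths (19/4, 19/4); label the merged cluster ADEFV
final tree: ((((A:-1/2,D:3/2):23/4,V:7/4):9/4,E:11/2):19/4,F:19/4)
total length: 103/4

AD,V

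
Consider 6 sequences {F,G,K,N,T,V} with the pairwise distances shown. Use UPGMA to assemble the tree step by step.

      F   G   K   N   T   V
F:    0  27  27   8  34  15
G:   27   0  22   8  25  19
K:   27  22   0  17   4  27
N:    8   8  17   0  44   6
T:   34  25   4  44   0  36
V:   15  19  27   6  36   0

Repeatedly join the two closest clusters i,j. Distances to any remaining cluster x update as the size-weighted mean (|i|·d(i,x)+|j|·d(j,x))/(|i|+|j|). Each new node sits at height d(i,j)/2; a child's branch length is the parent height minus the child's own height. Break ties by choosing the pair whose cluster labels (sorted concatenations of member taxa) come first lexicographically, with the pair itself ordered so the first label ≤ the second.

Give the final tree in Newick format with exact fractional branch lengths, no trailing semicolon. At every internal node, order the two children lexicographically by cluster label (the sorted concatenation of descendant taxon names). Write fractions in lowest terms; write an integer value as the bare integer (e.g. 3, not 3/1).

1. join K+T (d=4) ⇒ KT; edges |K|=2, |T|=2
  updated: d(F,KT)=61/2, d(G,KT)=47/2, d(KT,N)=61/2, d(KT,V)=63/2
2. join N+V (d=6) ⇒ NV; edges |N|=3, |V|=3
  updated: d(F,NV)=23/2, d(G,NV)=27/2, d(KT,NV)=31
3. join F+NV (d=23/2) ⇒ FNV; edges |F|=23/4, |NV|=11/4
  updated: d(FNV,G)=18, d(FNV,KT)=185/6
4. join FNV+G (d=18) ⇒ FGNV; edges |FNV|=13/4, |G|=9
  updated: d(FGNV,KT)=29
5. join FGNV+KT (d=29) ⇒ FGKNTV; edges |FGNV|=11/2, |KT|=25/2
final tree: (((F:23/4,(N:3,V:3):11/4):13/4,G:9):11/2,(K:2,T:2):25/2)
total length: 195/4

(((F:23/4,(N:3,V:3):11/4):13/4,G:9):11/2,(K:2,T:2):25/2)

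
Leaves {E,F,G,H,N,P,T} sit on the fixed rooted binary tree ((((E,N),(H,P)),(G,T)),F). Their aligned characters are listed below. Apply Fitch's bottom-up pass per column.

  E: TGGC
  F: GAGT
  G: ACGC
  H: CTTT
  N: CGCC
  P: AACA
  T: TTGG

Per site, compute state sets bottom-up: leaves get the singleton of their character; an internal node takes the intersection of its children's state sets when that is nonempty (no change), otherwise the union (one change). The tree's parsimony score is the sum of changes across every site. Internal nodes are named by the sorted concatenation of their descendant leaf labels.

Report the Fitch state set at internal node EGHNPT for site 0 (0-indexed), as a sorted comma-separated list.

A,C,T

[col 0] EN: children E:{T}, N:{C} ∪→ {C,T}; cost 1
[col 0] HP: children H:{C}, P:{A} ∪→ {A,C}; cost 1
[col 0] EHNP: children EN:{C,T}, HP:{A,C} ∩→ {C}; cost 0
[col 0] GT: children G:{A}, T:{T} ∪→ {A,T}; cost 1
[col 0] EGHNPT: children EHNP:{C}, GT:{A,T} ∪→ {A,C,T}; cost 1
[col 0] EFGHNPT: children EGHNPT:{A,C,T}, F:{G} ∪→ {A,C,G,T}; cost 1
[col 1] EN: children E:{G}, N:{G} ∩→ {G}; cost 0
[col 1] HP: children H:{T}, P:{A} ∪→ {A,T}; cost 1
[col 1] EHNP: children EN:{G}, HP:{A,T} ∪→ {A,G,T}; cost 1
[col 1] GT: children G:{C}, T:{T} ∪→ {C,T}; cost 1
[col 1] EGHNPT: children EHNP:{A,G,T}, GT:{C,T} ∩→ {T}; cost 0
[col 1] EFGHNPT: children EGHNPT:{T}, F:{A} ∪→ {A,T}; cost 1
[col 2] EN: children E:{G}, N:{C} ∪→ {C,G}; cost 1
[col 2] HP: children H:{T}, P:{C} ∪→ {C,T}; cost 1
[col 2] EHNP: children EN:{C,G}, HP:{C,T} ∩→ {C}; cost 0
[col 2] GT: children G:{G}, T:{G} ∩→ {G}; cost 0
[col 2] EGHNPT: children EHNP:{C}, GT:{G} ∪→ {C,G}; cost 1
[col 2] EFGHNPT: children EGHNPT:{C,G}, F:{G} ∩→ {G}; cost 0
[col 3] EN: children E:{C}, N:{C} ∩→ {C}; cost 0
[col 3] HP: children H:{T}, P:{A} ∪→ {A,T}; cost 1
[col 3] EHNP: children EN:{C}, HP:{A,T} ∪→ {A,C,T}; cost 1
[col 3] GT: children G:{C}, T:{G} ∪→ {C,G}; cost 1
[col 3] EGHNPT: children EHNP:{A,C,T}, GT:{C,G} ∩→ {C}; cost 0
[col 3] EFGHNPT: children EGHNPT:{C}, F:{T} ∪→ {C,T}; cost 1
per-site changes: [5, 4, 3, 4]; total = 16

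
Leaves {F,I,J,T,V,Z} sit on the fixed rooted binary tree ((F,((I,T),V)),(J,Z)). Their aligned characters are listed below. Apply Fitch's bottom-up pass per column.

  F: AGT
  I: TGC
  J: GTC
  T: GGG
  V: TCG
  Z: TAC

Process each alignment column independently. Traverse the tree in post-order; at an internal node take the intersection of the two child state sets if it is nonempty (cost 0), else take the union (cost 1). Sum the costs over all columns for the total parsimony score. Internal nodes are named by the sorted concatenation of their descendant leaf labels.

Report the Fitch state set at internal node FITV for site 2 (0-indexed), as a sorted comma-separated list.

[col 0] IT: children I:{T}, T:{G} ∪→ {G,T}; cost 1
[col 0] ITV: children IT:{G,T}, V:{T} ∩→ {T}; cost 0
[col 0] FITV: children F:{A}, ITV:{T} ∪→ {A,T}; cost 1
[col 0] JZ: children J:{G}, Z:{T} ∪→ {G,T}; cost 1
[col 0] FIJTVZ: children FITV:{A,T}, JZ:{G,T} ∩→ {T}; cost 0
[col 1] IT: children I:{G}, T:{G} ∩→ {G}; cost 0
[col 1] ITV: children IT:{G}, V:{C} ∪→ {C,G}; cost 1
[col 1] FITV: children F:{G}, ITV:{C,G} ∩→ {G}; cost 0
[col 1] JZ: children J:{T}, Z:{A} ∪→ {A,T}; cost 1
[col 1] FIJTVZ: children FITV:{G}, JZ:{A,T} ∪→ {A,G,T}; cost 1
[col 2] IT: children I:{C}, T:{G} ∪→ {C,G}; cost 1
[col 2] ITV: children IT:{C,G}, V:{G} ∩→ {G}; cost 0
[col 2] FITV: children F:{T}, ITV:{G} ∪→ {G,T}; cost 1
[col 2] JZ: children J:{C}, Z:{C} ∩→ {C}; cost 0
[col 2] FIJTVZ: children FITV:{G,T}, JZ:{C} ∪→ {C,G,T}; cost 1
per-site changes: [3, 3, 3]; total = 9

G,T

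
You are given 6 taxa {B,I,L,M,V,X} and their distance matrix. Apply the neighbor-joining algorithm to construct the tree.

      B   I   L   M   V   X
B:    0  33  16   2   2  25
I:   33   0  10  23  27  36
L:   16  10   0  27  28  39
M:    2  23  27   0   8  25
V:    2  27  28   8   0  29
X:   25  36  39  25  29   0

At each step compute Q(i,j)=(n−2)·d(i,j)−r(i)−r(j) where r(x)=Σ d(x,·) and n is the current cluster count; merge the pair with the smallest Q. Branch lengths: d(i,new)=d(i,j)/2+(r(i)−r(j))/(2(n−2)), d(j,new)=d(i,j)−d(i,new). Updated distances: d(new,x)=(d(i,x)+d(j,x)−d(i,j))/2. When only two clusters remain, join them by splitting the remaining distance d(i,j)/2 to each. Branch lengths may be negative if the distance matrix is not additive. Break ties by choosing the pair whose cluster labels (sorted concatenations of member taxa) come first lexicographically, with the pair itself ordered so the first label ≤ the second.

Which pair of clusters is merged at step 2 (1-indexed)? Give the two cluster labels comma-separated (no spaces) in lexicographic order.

IL,X

1. join I+L (d=10, Q=-209) ⇒ IL; edges |I|=49/8, |L|=31/8
  updated: d(B,IL)=39/2, d(IL,M)=20, d(IL,V)=45/2, d(IL,X)=65/2
2. join IL+X (d=65/2, Q=-217/2) ⇒ ILX; edges |IL|=161/12, |X|=229/12
  updated: d(B,ILX)=6, d(ILX,M)=25/4, d(ILX,V)=19/2
3. join B+V (d=2, Q=-51/2) ⇒ BV; edges |B|=-11/8, |V|=27/8
  updated: d(BV,ILX)=27/4, d(BV,M)=4
4. join BV+ILX (d=27/4, Q=-17) ⇒ BILVX; edges |BV|=9/4, |ILX|=9/2
  updated: d(BILVX,M)=7/4
5. join BILVX+M (d=7/4) ⇒ BILMVX; edges |BILVX|=7/8, |M|=7/8
final tree: (((B:-11/8,V:27/8):9/4,((I:49/8,L:31/8):161/12,X:229/12):9/2):7/8,M:7/8)
total length: 53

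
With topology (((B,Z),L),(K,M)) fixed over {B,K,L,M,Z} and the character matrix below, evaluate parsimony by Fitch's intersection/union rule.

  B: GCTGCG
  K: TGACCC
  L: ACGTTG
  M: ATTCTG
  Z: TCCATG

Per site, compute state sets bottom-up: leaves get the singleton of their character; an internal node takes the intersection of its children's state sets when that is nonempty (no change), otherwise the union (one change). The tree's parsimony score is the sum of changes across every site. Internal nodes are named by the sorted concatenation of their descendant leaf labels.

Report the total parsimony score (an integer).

14

site 0, node BZ: B={G} ∪ Z={T} → {G,T} (+1)
site 0, node BLZ: BZ={G,T} ∪ L={A} → {A,G,T} (+1)
site 0, node KM: K={T} ∪ M={A} → {A,T} (+1)
site 0, node BKLMZ: BLZ={A,G,T} ∩ KM={A,T} → {A,T} (+0)
site 1, node BZ: B={C} ∩ Z={C} → {C} (+0)
site 1, node BLZ: BZ={C} ∩ L={C} → {C} (+0)
site 1, node KM: K={G} ∪ M={T} → {G,T} (+1)
site 1, node BKLMZ: BLZ={C} ∪ KM={G,T} → {C,G,T} (+1)
site 2, node BZ: B={T} ∪ Z={C} → {C,T} (+1)
site 2, node BLZ: BZ={C,T} ∪ L={G} → {C,G,T} (+1)
site 2, node KM: K={A} ∪ M={T} → {A,T} (+1)
site 2, node BKLMZ: BLZ={C,G,T} ∩ KM={A,T} → {T} (+0)
site 3, node BZ: B={G} ∪ Z={A} → {A,G} (+1)
site 3, node BLZ: BZ={A,G} ∪ L={T} → {A,G,T} (+1)
site 3, node KM: K={C} ∩ M={C} → {C} (+0)
site 3, node BKLMZ: BLZ={A,G,T} ∪ KM={C} → {A,C,G,T} (+1)
site 4, node BZ: B={C} ∪ Z={T} → {C,T} (+1)
site 4, node BLZ: BZ={C,T} ∩ L={T} → {T} (+0)
site 4, node KM: K={C} ∪ M={T} → {C,T} (+1)
site 4, node BKLMZ: BLZ={T} ∩ KM={C,T} → {T} (+0)
site 5, node BZ: B={G} ∩ Z={G} → {G} (+0)
site 5, node BLZ: BZ={G} ∩ L={G} → {G} (+0)
site 5, node KM: K={C} ∪ M={G} → {C,G} (+1)
site 5, node BKLMZ: BLZ={G} ∩ KM={C,G} → {G} (+0)
per-site changes: [3, 2, 3, 3, 2, 1]; total = 14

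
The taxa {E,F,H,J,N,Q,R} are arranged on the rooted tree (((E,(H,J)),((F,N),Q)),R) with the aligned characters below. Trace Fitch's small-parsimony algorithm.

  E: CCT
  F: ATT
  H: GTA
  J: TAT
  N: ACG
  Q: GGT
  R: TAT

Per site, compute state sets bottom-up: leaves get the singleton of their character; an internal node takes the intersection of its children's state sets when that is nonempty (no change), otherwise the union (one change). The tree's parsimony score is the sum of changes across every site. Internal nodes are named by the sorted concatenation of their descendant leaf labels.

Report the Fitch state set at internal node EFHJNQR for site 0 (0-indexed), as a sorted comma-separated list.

G,T

HJ@0: {G} ∪ {T} = {G,T} (union, +1)
EHJ@0: {C} ∪ {G,T} = {C,G,T} (union, +1)
FN@0: {A} ∩ {A} = {A} (intersection, +0)
FNQ@0: {A} ∪ {G} = {A,G} (union, +1)
EFHJNQ@0: {C,G,T} ∩ {A,G} = {G} (intersection, +0)
EFHJNQR@0: {G} ∪ {T} = {G,T} (union, +1)
HJ@1: {T} ∪ {A} = {A,T} (union, +1)
EHJ@1: {C} ∪ {A,T} = {A,C,T} (union, +1)
FN@1: {T} ∪ {C} = {C,T} (union, +1)
FNQ@1: {C,T} ∪ {G} = {C,G,T} (union, +1)
EFHJNQ@1: {A,C,T} ∩ {C,G,T} = {C,T} (intersection, +0)
EFHJNQR@1: {C,T} ∪ {A} = {A,C,T} (union, +1)
HJ@2: {A} ∪ {T} = {A,T} (union, +1)
EHJ@2: {T} ∩ {A,T} = {T} (intersection, +0)
FN@2: {T} ∪ {G} = {G,T} (union, +1)
FNQ@2: {G,T} ∩ {T} = {T} (intersection, +0)
EFHJNQ@2: {T} ∩ {T} = {T} (intersection, +0)
EFHJNQR@2: {T} ∩ {T} = {T} (intersection, +0)
per-site changes: [4, 5, 2]; total = 11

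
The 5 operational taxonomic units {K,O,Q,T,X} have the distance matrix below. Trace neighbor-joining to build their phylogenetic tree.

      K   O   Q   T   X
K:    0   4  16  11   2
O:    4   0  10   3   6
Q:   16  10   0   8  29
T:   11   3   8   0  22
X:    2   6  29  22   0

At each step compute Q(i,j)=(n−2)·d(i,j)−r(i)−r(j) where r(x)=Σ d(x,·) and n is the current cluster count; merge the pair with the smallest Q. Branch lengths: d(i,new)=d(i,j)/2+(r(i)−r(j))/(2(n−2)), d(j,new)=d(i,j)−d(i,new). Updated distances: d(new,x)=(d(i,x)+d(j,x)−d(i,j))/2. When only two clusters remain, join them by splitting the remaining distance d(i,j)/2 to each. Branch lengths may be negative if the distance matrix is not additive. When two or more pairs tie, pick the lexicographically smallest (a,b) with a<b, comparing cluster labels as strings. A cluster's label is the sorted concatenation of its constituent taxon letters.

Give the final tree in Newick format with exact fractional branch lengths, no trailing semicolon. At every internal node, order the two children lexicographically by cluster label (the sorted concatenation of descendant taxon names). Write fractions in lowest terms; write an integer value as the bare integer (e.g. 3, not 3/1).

iteration 1: select K,X (d=2, Q=-86); attach at lengths (-10/3, 16/3); label the merged cluster KX
  updated: d(KX,O)=4, d(KX,Q)=43/2, d(KX,T)=31/2
iteration 2: select KX,O (d=4, Q=-50); attach at lengths (8, -4); label the merged cluster KOX
  updated: d(KOX,Q)=55/4, d(KOX,T)=29/4
iteration 3: select KOX,Q (d=55/4, Q=-29); attach at lengths (13/2, 29/4); label the merged cluster KOQX
  updated: d(KOQX,T)=3/4
iteration 4: select KOQX,T (d=3/4); attach at lengths (3/8, 3/8); label the merged cluster KOQTX
final tree: ((((K:-10/3,X:16/3):8,O:-4):13/2,Q:29/4):3/8,T:3/8)
total length: 41/2

((((K:-10/3,X:16/3):8,O:-4):13/2,Q:29/4):3/8,T:3/8)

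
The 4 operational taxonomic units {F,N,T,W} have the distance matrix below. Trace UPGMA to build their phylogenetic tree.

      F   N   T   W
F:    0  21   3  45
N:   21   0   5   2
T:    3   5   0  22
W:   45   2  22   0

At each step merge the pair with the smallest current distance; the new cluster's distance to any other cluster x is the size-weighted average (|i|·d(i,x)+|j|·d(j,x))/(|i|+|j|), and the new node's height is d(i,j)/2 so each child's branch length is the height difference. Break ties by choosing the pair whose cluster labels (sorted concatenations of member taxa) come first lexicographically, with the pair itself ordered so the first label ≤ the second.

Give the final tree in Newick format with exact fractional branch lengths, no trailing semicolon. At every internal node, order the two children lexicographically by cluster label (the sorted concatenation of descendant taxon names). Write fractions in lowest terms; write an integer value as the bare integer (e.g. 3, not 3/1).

1. join N+W (d=2) ⇒ NW; edges |N|=1, |W|=1
  updated: d(F,NW)=33, d(NW,T)=27/2
2. join F+T (d=3) ⇒ FT; edges |F|=3/2, |T|=3/2
  updated: d(FT,NW)=93/4
3. join FT+NW (d=93/4) ⇒ FNTW; edges |FT|=81/8, |NW|=85/8
final tree: ((F:3/2,T:3/2):81/8,(N:1,W:1):85/8)
total length: 103/4

((F:3/2,T:3/2):81/8,(N:1,W:1):85/8)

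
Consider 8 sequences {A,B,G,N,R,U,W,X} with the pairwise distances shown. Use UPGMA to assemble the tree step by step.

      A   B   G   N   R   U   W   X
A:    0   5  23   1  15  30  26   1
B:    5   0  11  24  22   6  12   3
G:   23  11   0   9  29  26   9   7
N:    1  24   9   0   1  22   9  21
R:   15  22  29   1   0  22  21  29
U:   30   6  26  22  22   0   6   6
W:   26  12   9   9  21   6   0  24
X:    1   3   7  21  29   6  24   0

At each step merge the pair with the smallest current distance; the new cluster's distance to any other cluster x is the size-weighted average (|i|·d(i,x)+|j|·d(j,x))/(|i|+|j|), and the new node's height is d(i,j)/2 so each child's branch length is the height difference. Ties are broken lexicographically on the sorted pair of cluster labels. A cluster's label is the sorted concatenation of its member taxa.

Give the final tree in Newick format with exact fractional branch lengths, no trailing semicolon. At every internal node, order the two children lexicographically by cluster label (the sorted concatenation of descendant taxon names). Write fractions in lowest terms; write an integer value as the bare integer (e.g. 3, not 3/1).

iteration 1: select A,N (d=1); attach at lengths (1/2, 1/2); label the merged cluster AN
  updated: d(AN,B)=29/2, d(AN,G)=16, d(AN,R)=8, d(AN,U)=26, d(AN,W)=35/2, d(AN,X)=11
iteration 2: select B,X (d=3); attach at lengths (3/2, 3/2); label the merged cluster BX
  updated: d(AN,BX)=51/4, d(BX,G)=9, d(BX,R)=51/2, d(BX,U)=6, d(BX,W)=18
iteration 3: select BX,U (d=6); attach at lengths (3/2, 3); label the merged cluster BUX
  updated: d(AN,BUX)=103/6, d(BUX,G)=44/3, d(BUX,R)=73/3, d(BUX,W)=14
iteration 4: select AN,R (d=8); attach at lengths (7/2, 4); label the merged cluster ANR
  updated: d(ANR,BUX)=176/9, d(ANR,G)=61/3, d(ANR,W)=56/3
iteration 5: select G,W (d=9); attach at lengths (9/2, 9/2); label the merged cluster GW
  updated: d(ANR,GW)=39/2, d(BUX,GW)=43/3
iteration 6: select BUX,GW (d=43/3); attach at lengths (25/6, 8/3); label the merged cluster BGUWX
  updated: d(ANR,BGUWX)=293/15
iteration 7: select ANR,BGUWX (d=293/15); attach at lengths (173/30, 13/5); label the merged cluster ABGNRUWX
final tree: (((A:1/2,N:1/2):7/2,R:4):173/30,(((B:3/2,X:3/2):3/2,U:3):25/6,(G:9/2,W:9/2):8/3):13/5)
total length: 201/5

(((A:1/2,N:1/2):7/2,R:4):173/30,(((B:3/2,X:3/2):3/2,U:3):25/6,(G:9/2,W:9/2):8/3):13/5)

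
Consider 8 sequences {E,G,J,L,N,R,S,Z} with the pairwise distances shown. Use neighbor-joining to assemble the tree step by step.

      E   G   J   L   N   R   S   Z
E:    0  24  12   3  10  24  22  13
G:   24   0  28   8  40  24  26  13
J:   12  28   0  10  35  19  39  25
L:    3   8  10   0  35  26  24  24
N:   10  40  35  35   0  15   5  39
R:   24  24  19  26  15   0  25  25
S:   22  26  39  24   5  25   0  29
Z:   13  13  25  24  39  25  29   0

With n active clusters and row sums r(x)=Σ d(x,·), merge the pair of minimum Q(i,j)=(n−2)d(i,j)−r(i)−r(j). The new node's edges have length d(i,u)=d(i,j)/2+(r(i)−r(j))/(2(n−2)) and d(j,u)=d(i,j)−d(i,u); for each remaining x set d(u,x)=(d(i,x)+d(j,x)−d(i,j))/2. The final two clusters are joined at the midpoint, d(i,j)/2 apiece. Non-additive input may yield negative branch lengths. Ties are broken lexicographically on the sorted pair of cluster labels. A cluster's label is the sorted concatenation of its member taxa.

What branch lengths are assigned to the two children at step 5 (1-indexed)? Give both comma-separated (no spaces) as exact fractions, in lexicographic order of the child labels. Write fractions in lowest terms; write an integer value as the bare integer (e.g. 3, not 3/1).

step 1: merge (N,S) at d=5, Q=-319; branch lengths N→13/4, S→7/4; new cluster NS
  updated: d(E,NS)=27/2, d(G,NS)=61/2, d(J,NS)=69/2, d(L,NS)=27, d(NS,R)=35/2, d(NS,Z)=63/2
step 2: merge (NS,R) at d=35/2, Q=-405/2; branch lengths NS→213/20, R→137/20; new cluster NRS
  updated: d(E,NRS)=10, d(G,NRS)=37/2, d(J,NRS)=18, d(L,NRS)=71/4, d(NRS,Z)=39/2
step 3: merge (G,Z) at d=13, Q=-134; branch lengths G→49/8, Z→55/8; new cluster GZ
  updated: d(E,GZ)=12, d(GZ,J)=20, d(GZ,L)=19/2, d(GZ,NRS)=25/2
step 4: merge (GZ,NRS) at d=25/2, Q=-299/4; branch lengths GZ→133/24, NRS→167/24; new cluster GNRSZ
  updated: d(E,GNRSZ)=19/4, d(GNRSZ,J)=51/4, d(GNRSZ,L)=59/8
step 5: merge (E,GNRSZ) at d=19/4, Q=-281/8; branch lengths E→35/32, GNRSZ→117/32; new cluster EGNRSZ
  updated: d(EGNRSZ,J)=10, d(EGNRSZ,L)=45/16
step 6: merge (EGNRSZ,J) at d=10, Q=-365/16; branch lengths EGNRSZ→45/32, J→275/32; new cluster EGJNRSZ
  updated: d(EGJNRSZ,L)=45/32
step 7: merge (EGJNRSZ,L) at d=45/32; branch lengths EGJNRSZ→45/64, L→45/64; new cluster EGJLNRSZ
final tree: (((E:35/32,((G:49/8,Z:55/8):133/24,((N:13/4,S:7/4):213/20,R:137/20):167/24):117/32):45/32,J:275/32):45/64,L:45/64)
total length: 2053/32

35/32,117/32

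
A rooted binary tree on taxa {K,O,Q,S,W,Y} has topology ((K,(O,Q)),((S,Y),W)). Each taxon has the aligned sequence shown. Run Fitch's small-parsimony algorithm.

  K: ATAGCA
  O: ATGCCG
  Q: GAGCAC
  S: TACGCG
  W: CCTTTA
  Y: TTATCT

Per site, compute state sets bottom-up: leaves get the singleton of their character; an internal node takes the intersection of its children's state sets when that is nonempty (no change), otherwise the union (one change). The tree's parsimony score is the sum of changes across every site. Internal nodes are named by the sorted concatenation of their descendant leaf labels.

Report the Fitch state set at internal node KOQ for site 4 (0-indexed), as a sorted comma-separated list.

[col 0] OQ: children O:{A}, Q:{G} ∪→ {A,G}; cost 1
[col 0] KOQ: children K:{A}, OQ:{A,G} ∩→ {A}; cost 0
[col 0] SY: children S:{T}, Y:{T} ∩→ {T}; cost 0
[col 0] SWY: children SY:{T}, W:{C} ∪→ {C,T}; cost 1
[col 0] KOQSWY: children KOQ:{A}, SWY:{C,T} ∪→ {A,C,T}; cost 1
[col 1] OQ: children O:{T}, Q:{A} ∪→ {A,T}; cost 1
[col 1] KOQ: children K:{T}, OQ:{A,T} ∩→ {T}; cost 0
[col 1] SY: children S:{A}, Y:{T} ∪→ {A,T}; cost 1
[col 1] SWY: children SY:{A,T}, W:{C} ∪→ {A,C,T}; cost 1
[col 1] KOQSWY: children KOQ:{T}, SWY:{A,C,T} ∩→ {T}; cost 0
[col 2] OQ: children O:{G}, Q:{G} ∩→ {G}; cost 0
[col 2] KOQ: children K:{A}, OQ:{G} ∪→ {A,G}; cost 1
[col 2] SY: children S:{C}, Y:{A} ∪→ {A,C}; cost 1
[col 2] SWY: children SY:{A,C}, W:{T} ∪→ {A,C,T}; cost 1
[col 2] KOQSWY: children KOQ:{A,G}, SWY:{A,C,T} ∩→ {A}; cost 0
[col 3] OQ: children O:{C}, Q:{C} ∩→ {C}; cost 0
[col 3] KOQ: children K:{G}, OQ:{C} ∪→ {C,G}; cost 1
[col 3] SY: children S:{G}, Y:{T} ∪→ {G,T}; cost 1
[col 3] SWY: children SY:{G,T}, W:{T} ∩→ {T}; cost 0
[col 3] KOQSWY: children KOQ:{C,G}, SWY:{T} ∪→ {C,G,T}; cost 1
[col 4] OQ: children O:{C}, Q:{A} ∪→ {A,C}; cost 1
[col 4] KOQ: children K:{C}, OQ:{A,C} ∩→ {C}; cost 0
[col 4] SY: children S:{C}, Y:{C} ∩→ {C}; cost 0
[col 4] SWY: children SY:{C}, W:{T} ∪→ {C,T}; cost 1
[col 4] KOQSWY: children KOQ:{C}, SWY:{C,T} ∩→ {C}; cost 0
[col 5] OQ: children O:{G}, Q:{C} ∪→ {C,G}; cost 1
[col 5] KOQ: children K:{A}, OQ:{C,G} ∪→ {A,C,G}; cost 1
[col 5] SY: children S:{G}, Y:{T} ∪→ {G,T}; cost 1
[col 5] SWY: children SY:{G,T}, W:{A} ∪→ {A,G,T}; cost 1
[col 5] KOQSWY: children KOQ:{A,C,G}, SWY:{A,G,T} ∩→ {A,G}; cost 0
per-site changes: [3, 3, 3, 3, 2, 4]; total = 18

C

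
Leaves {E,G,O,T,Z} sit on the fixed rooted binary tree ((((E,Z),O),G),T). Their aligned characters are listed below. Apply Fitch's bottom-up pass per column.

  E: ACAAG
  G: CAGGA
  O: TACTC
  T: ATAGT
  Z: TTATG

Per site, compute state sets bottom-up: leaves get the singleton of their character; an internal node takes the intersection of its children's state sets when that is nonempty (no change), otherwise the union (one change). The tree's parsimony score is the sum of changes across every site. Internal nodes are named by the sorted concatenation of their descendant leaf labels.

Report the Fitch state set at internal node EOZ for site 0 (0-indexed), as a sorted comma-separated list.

T

EZ@0: {A} ∪ {T} = {A,T} (union, +1)
EOZ@0: {A,T} ∩ {T} = {T} (intersection, +0)
EGOZ@0: {T} ∪ {C} = {C,T} (union, +1)
EGOTZ@0: {C,T} ∪ {A} = {A,C,T} (union, +1)
EZ@1: {C} ∪ {T} = {C,T} (union, +1)
EOZ@1: {C,T} ∪ {A} = {A,C,T} (union, +1)
EGOZ@1: {A,C,T} ∩ {A} = {A} (intersection, +0)
EGOTZ@1: {A} ∪ {T} = {A,T} (union, +1)
EZ@2: {A} ∩ {A} = {A} (intersection, +0)
EOZ@2: {A} ∪ {C} = {A,C} (union, +1)
EGOZ@2: {A,C} ∪ {G} = {A,C,G} (union, +1)
EGOTZ@2: {A,C,G} ∩ {A} = {A} (intersection, +0)
EZ@3: {A} ∪ {T} = {A,T} (union, +1)
EOZ@3: {A,T} ∩ {T} = {T} (intersection, +0)
EGOZ@3: {T} ∪ {G} = {G,T} (union, +1)
EGOTZ@3: {G,T} ∩ {G} = {G} (intersection, +0)
EZ@4: {G} ∩ {G} = {G} (intersection, +0)
EOZ@4: {G} ∪ {C} = {C,G} (union, +1)
EGOZ@4: {C,G} ∪ {A} = {A,C,G} (union, +1)
EGOTZ@4: {A,C,G} ∪ {T} = {A,C,G,T} (union, +1)
per-site changes: [3, 3, 2, 2, 3]; total = 13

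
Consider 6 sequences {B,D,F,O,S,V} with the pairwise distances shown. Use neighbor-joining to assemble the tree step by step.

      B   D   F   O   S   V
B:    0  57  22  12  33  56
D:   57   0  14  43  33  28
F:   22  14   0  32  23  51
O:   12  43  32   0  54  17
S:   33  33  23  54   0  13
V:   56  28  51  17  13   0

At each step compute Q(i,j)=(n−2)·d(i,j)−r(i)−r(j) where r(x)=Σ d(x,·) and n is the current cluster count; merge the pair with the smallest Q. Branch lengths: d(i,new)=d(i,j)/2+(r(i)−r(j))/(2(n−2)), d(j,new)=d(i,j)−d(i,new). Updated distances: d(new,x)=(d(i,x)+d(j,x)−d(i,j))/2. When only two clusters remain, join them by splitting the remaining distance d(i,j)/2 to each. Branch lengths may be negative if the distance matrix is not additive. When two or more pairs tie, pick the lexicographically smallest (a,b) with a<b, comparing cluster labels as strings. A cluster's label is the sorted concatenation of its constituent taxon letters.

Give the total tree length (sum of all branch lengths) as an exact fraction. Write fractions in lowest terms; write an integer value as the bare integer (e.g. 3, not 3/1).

605/8

1. join B+O (d=12, Q=-290) ⇒ BO; edges |B|=35/4, |O|=13/4
  updated: d(BO,D)=44, d(BO,F)=21, d(BO,S)=75/2, d(BO,V)=61/2
2. join S+V (d=13, Q=-190) ⇒ SV; edges |S|=23/6, |V|=55/6
  updated: d(BO,SV)=55/2, d(D,SV)=24, d(F,SV)=61/2
3. join BO+SV (d=55/2, Q=-239/2) ⇒ BOSV; edges |BO|=131/8, |SV|=89/8
  updated: d(BOSV,D)=81/4, d(BOSV,F)=12
4. join BOSV+D (d=81/4, Q=-185/4) ⇒ BDOSV; edges |BOSV|=73/8, |D|=89/8
  updated: d(BDOSV,F)=23/8
5. join BDOSV+F (d=23/8) ⇒ BDFOSV; edges |BDOSV|=23/16, |F|=23/16
final tree: ((((B:35/4,O:13/4):131/8,(S:23/6,V:55/6):89/8):73/8,D:89/8):23/16,F:23/16)
total length: 605/8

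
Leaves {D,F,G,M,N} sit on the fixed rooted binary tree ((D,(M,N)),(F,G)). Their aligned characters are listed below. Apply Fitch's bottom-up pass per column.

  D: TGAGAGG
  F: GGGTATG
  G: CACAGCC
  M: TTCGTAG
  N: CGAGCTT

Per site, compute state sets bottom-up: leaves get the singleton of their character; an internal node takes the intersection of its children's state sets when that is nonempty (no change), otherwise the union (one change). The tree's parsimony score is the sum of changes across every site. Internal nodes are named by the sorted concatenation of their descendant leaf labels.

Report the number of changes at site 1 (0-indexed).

2

[col 0] MN: children M:{T}, N:{C} ∪→ {C,T}; cost 1
[col 0] DMN: children D:{T}, MN:{C,T} ∩→ {T}; cost 0
[col 0] FG: children F:{G}, G:{C} ∪→ {C,G}; cost 1
[col 0] DFGMN: children DMN:{T}, FG:{C,G} ∪→ {C,G,T}; cost 1
[col 1] MN: children M:{T}, N:{G} ∪→ {G,T}; cost 1
[col 1] DMN: children D:{G}, MN:{G,T} ∩→ {G}; cost 0
[col 1] FG: children F:{G}, G:{A} ∪→ {A,G}; cost 1
[col 1] DFGMN: children DMN:{G}, FG:{A,G} ∩→ {G}; cost 0
[col 2] MN: children M:{C}, N:{A} ∪→ {A,C}; cost 1
[col 2] DMN: children D:{A}, MN:{A,C} ∩→ {A}; cost 0
[col 2] FG: children F:{G}, G:{C} ∪→ {C,G}; cost 1
[col 2] DFGMN: children DMN:{A}, FG:{C,G} ∪→ {A,C,G}; cost 1
[col 3] MN: children M:{G}, N:{G} ∩→ {G}; cost 0
[col 3] DMN: children D:{G}, MN:{G} ∩→ {G}; cost 0
[col 3] FG: children F:{T}, G:{A} ∪→ {A,T}; cost 1
[col 3] DFGMN: children DMN:{G}, FG:{A,T} ∪→ {A,G,T}; cost 1
[col 4] MN: children M:{T}, N:{C} ∪→ {C,T}; cost 1
[col 4] DMN: children D:{A}, MN:{C,T} ∪→ {A,C,T}; cost 1
[col 4] FG: children F:{A}, G:{G} ∪→ {A,G}; cost 1
[col 4] DFGMN: children DMN:{A,C,T}, FG:{A,G} ∩→ {A}; cost 0
[col 5] MN: children M:{A}, N:{T} ∪→ {A,T}; cost 1
[col 5] DMN: children D:{G}, MN:{A,T} ∪→ {A,G,T}; cost 1
[col 5] FG: children F:{T}, G:{C} ∪→ {C,T}; cost 1
[col 5] DFGMN: children DMN:{A,G,T}, FG:{C,T} ∩→ {T}; cost 0
[col 6] MN: children M:{G}, N:{T} ∪→ {G,T}; cost 1
[col 6] DMN: children D:{G}, MN:{G,T} ∩→ {G}; cost 0
[col 6] FG: children F:{G}, G:{C} ∪→ {C,G}; cost 1
[col 6] DFGMN: children DMN:{G}, FG:{C,G} ∩→ {G}; cost 0
per-site changes: [3, 2, 3, 2, 3, 3, 2]; total = 18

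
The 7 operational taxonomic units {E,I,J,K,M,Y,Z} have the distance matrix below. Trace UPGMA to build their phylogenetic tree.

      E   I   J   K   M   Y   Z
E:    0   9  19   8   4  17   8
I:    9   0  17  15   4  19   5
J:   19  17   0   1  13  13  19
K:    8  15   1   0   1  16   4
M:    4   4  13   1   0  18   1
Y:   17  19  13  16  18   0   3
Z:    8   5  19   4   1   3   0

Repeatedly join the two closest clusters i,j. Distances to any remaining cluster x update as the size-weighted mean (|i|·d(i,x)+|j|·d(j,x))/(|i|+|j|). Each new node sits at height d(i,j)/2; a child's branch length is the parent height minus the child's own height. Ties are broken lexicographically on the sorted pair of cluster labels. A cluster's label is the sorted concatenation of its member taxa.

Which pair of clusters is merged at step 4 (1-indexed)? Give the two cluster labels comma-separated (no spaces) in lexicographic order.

1. join J+K (d=1) ⇒ JK; edges |J|=1/2, |K|=1/2
  updated: d(E,JK)=27/2, d(I,JK)=16, d(JK,M)=7, d(JK,Y)=29/2, d(JK,Z)=23/2
2. join M+Z (d=1) ⇒ MZ; edges |M|=1/2, |Z|=1/2
  updated: d(E,MZ)=6, d(I,MZ)=9/2, d(JK,MZ)=37/4, d(MZ,Y)=21/2
3. join I+MZ (d=9/2) ⇒ IMZ; edges |I|=9/4, |MZ|=7/4
  updated: d(E,IMZ)=7, d(IMZ,JK)=23/2, d(IMZ,Y)=40/3
4. join E+IMZ (d=7) ⇒ EIMZ; edges |E|=7/2, |IMZ|=5/4
  updated: d(EIMZ,JK)=12, d(EIMZ,Y)=57/4
5. join EIMZ+JK (d=12) ⇒ EIJKMZ; edges |EIMZ|=5/2, |JK|=11/2
  updated: d(EIJKMZ,Y)=43/3
6. join EIJKMZ+Y (d=43/3) ⇒ EIJKMYZ; edges |EIJKMZ|=7/6, |Y|=43/6
final tree: (((E:7/2,(I:9/4,(M:1/2,Z:1/2):7/4):5/4):5/2,(J:1/2,K:1/2):11/2):7/6,Y:43/6)
total length: 325/12

E,IMZ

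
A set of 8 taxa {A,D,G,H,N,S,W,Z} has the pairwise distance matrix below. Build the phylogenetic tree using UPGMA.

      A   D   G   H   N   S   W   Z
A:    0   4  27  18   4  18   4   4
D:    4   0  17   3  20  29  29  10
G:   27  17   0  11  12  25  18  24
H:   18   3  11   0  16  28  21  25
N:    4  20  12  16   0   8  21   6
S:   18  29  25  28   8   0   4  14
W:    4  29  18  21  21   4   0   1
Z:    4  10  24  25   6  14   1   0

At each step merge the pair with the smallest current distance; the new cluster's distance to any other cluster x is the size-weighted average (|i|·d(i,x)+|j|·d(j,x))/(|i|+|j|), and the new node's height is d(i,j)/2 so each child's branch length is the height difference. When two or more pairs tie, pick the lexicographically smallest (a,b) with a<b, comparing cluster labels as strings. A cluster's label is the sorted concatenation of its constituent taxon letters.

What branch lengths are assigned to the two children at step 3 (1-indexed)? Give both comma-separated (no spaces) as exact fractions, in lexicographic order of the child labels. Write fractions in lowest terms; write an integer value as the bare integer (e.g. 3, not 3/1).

1. join W+Z (d=1) ⇒ WZ; edges |W|=1/2, |Z|=1/2
  updated: d(A,WZ)=4, d(D,WZ)=39/2, d(G,WZ)=21, d(H,WZ)=23, d(N,WZ)=27/2, d(S,WZ)=9
2. join D+H (d=3) ⇒ DH; edges |D|=3/2, |H|=3/2
  updated: d(A,DH)=11, d(DH,G)=14, d(DH,N)=18, d(DH,S)=57/2, d(DH,WZ)=85/4
3. join A+N (d=4) ⇒ AN; edges |A|=2, |N|=2
  updated: d(AN,DH)=29/2, d(AN,G)=39/2, d(AN,S)=13, d(AN,WZ)=35/4
4. join AN+WZ (d=35/4) ⇒ ANWZ; edges |AN|=19/8, |WZ|=31/8
  updated: d(ANWZ,DH)=143/8, d(ANWZ,G)=81/4, d(ANWZ,S)=11
5. join ANWZ+S (d=11) ⇒ ANSWZ; edges |ANWZ|=9/8, |S|=11/2
  updated: d(ANSWZ,DH)=20, d(ANSWZ,G)=106/5
6. join DH+G (d=14) ⇒ DGH; edges |DH|=11/2, |G|=7
  updated: d(ANSWZ,DGH)=102/5
7. join ANSWZ+DGH (d=102/5) ⇒ ADGHNSWZ; edges |ANSWZ|=47/10, |DGH|=16/5
final tree: ((((A:2,N:2):19/8,(W:1/2,Z:1/2):31/8):9/8,S:11/2):47/10,((D:3/2,H:3/2):11/2,G:7):16/5)
total length: 1651/40

2,2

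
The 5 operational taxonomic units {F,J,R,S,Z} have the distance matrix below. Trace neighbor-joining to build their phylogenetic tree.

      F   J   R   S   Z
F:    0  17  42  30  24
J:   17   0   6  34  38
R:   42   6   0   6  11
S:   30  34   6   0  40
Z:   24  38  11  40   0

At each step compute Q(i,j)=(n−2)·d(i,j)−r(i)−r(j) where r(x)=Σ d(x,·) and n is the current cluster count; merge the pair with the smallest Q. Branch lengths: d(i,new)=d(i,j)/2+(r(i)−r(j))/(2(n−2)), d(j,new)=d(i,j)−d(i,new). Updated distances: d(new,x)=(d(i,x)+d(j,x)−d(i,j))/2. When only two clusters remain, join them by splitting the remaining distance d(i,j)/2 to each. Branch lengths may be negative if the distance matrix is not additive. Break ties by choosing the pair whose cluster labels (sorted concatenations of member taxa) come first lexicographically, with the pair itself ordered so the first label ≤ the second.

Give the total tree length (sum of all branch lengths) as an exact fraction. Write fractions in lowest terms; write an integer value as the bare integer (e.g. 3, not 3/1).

215/4

1. join F+J (d=17, Q=-157) ⇒ FJ; edges |F|=23/2, |J|=11/2
  updated: d(FJ,R)=31/2, d(FJ,S)=47/2, d(FJ,Z)=45/2
2. join FJ+Z (d=45/2, Q=-90) ⇒ FJZ; edges |FJ|=33/4, |Z|=57/4
  updated: d(FJZ,R)=2, d(FJZ,S)=41/2
3. join FJZ+R (d=2, Q=-57/2) ⇒ FJRZ; edges |FJZ|=33/4, |R|=-25/4
  updated: d(FJRZ,S)=49/4
4. join FJRZ+S (d=49/4) ⇒ FJRSZ; edges |FJRZ|=49/8, |S|=49/8
final tree: ((((F:23/2,J:11/2):33/4,Z:57/4):33/4,R:-25/4):49/8,S:49/8)
total length: 215/4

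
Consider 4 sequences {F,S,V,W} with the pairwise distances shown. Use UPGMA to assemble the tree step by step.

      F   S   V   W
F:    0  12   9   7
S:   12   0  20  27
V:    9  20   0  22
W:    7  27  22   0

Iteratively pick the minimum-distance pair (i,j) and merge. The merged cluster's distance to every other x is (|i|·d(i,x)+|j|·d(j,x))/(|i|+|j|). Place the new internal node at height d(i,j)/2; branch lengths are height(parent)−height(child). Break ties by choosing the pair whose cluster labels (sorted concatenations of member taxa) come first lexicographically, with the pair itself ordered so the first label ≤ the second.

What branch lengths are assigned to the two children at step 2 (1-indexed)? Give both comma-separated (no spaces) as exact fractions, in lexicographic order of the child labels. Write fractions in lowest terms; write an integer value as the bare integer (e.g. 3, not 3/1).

17/4,31/4

step 1: merge (F,W) at d=7; branch lengths F→7/2, W→7/2; new cluster FW
  updated: d(FW,S)=39/2, d(FW,V)=31/2
step 2: merge (FW,V) at d=31/2; branch lengths FW→17/4, V→31/4; new cluster FVW
  updated: d(FVW,S)=59/3
step 3: merge (FVW,S) at d=59/3; branch lengths FVW→25/12, S→59/6; new cluster FSVW
final tree: (((F:7/2,W:7/2):17/4,V:31/4):25/12,S:59/6)
total length: 371/12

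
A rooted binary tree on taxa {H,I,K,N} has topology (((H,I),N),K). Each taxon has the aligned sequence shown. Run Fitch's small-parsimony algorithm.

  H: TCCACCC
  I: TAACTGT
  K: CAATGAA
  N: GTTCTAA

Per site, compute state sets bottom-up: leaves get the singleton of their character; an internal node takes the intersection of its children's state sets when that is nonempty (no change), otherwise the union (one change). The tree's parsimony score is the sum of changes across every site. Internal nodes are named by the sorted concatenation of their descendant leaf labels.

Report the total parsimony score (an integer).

14

HI@0: {T} ∩ {T} = {T} (intersection, +0)
HIN@0: {T} ∪ {G} = {G,T} (union, +1)
HIKN@0: {G,T} ∪ {C} = {C,G,T} (union, +1)
HI@1: {C} ∪ {A} = {A,C} (union, +1)
HIN@1: {A,C} ∪ {T} = {A,C,T} (union, +1)
HIKN@1: {A,C,T} ∩ {A} = {A} (intersection, +0)
HI@2: {C} ∪ {A} = {A,C} (union, +1)
HIN@2: {A,C} ∪ {T} = {A,C,T} (union, +1)
HIKN@2: {A,C,T} ∩ {A} = {A} (intersection, +0)
HI@3: {A} ∪ {C} = {A,C} (union, +1)
HIN@3: {A,C} ∩ {C} = {C} (intersection, +0)
HIKN@3: {C} ∪ {T} = {C,T} (union, +1)
HI@4: {C} ∪ {T} = {C,T} (union, +1)
HIN@4: {C,T} ∩ {T} = {T} (intersection, +0)
HIKN@4: {T} ∪ {G} = {G,T} (union, +1)
HI@5: {C} ∪ {G} = {C,G} (union, +1)
HIN@5: {C,G} ∪ {A} = {A,C,G} (union, +1)
HIKN@5: {A,C,G} ∩ {A} = {A} (intersection, +0)
HI@6: {C} ∪ {T} = {C,T} (union, +1)
HIN@6: {C,T} ∪ {A} = {A,C,T} (union, +1)
HIKN@6: {A,C,T} ∩ {A} = {A} (intersection, +0)
per-site changes: [2, 2, 2, 2, 2, 2, 2]; total = 14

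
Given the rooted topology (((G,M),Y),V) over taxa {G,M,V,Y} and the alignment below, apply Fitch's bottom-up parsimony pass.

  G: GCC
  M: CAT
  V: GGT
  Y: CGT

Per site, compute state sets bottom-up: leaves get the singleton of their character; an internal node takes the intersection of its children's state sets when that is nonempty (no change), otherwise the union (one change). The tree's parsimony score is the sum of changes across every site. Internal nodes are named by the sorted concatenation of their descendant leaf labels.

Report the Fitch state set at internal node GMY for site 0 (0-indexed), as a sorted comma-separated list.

site 0, node GM: G={G} ∪ M={C} → {C,G} (+1)
site 0, node GMY: GM={C,G} ∩ Y={C} → {C} (+0)
site 0, node GMVY: GMY={C} ∪ V={G} → {C,G} (+1)
site 1, node GM: G={C} ∪ M={A} → {A,C} (+1)
site 1, node GMY: GM={A,C} ∪ Y={G} → {A,C,G} (+1)
site 1, node GMVY: GMY={A,C,G} ∩ V={G} → {G} (+0)
site 2, node GM: G={C} ∪ M={T} → {C,T} (+1)
site 2, node GMY: GM={C,T} ∩ Y={T} → {T} (+0)
site 2, node GMVY: GMY={T} ∩ V={T} → {T} (+0)
per-site changes: [2, 2, 1]; total = 5

C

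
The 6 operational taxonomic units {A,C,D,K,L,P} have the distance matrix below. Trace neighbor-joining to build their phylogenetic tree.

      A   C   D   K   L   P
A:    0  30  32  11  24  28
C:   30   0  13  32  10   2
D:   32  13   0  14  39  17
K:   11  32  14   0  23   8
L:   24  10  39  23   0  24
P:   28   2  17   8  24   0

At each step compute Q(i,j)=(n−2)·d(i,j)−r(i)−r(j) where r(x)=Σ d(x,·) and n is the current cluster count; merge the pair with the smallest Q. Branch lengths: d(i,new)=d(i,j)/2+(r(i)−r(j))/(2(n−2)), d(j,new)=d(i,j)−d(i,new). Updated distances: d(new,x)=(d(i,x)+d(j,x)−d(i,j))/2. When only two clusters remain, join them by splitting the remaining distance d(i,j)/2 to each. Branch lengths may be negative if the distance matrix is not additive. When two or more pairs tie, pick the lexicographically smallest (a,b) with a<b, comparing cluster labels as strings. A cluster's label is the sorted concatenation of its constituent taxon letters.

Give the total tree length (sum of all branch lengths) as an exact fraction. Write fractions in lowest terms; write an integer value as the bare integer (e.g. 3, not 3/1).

iteration 1: select A,K (d=11, Q=-169); attach at lengths (81/8, 7/8); label the merged cluster AK
  updated: d(AK,C)=51/2, d(AK,D)=35/2, d(AK,L)=18, d(AK,P)=25/2
iteration 2: select C,L (d=10, Q=-223/2); attach at lengths (-7/4, 47/4); label the merged cluster CL
  updated: d(AK,CL)=67/4, d(CL,D)=21, d(CL,P)=8
iteration 3: select AK,D (d=35/2, Q=-269/4); attach at lengths (105/16, 175/16); label the merged cluster ADK
  updated: d(ADK,CL)=81/8, d(ADK,P)=6
iteration 4: select ADK,CL (d=81/8, Q=-193/8); attach at lengths (65/16, 97/16); label the merged cluster ACDKL
  updated: d(ACDKL,P)=31/16
iteration 5: select ACDKL,P (d=31/16); attach at lengths (31/32, 31/32); label the merged cluster ACDKLP
final tree: ((((A:81/8,K:7/8):105/16,D:175/16):65/16,(C:-7/4,L:47/4):97/16):31/32,P:31/32)
total length: 809/16

809/16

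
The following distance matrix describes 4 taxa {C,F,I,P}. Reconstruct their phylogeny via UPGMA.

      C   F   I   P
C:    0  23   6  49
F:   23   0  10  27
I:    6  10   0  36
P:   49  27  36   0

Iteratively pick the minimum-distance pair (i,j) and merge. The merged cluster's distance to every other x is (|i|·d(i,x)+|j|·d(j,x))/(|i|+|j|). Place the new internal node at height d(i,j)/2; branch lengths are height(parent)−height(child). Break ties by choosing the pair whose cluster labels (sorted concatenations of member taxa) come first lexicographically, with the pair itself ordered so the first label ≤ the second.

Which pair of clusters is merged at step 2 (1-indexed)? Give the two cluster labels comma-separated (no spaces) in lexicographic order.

iteration 1: select C,I (d=6); attach at lengths (3, 3); label the merged cluster CI
  updated: d(CI,F)=33/2, d(CI,P)=85/2
iteration 2: select CI,F (d=33/2); attach at lengths (21/4, 33/4); label the merged cluster CFI
  updated: d(CFI,P)=112/3
iteration 3: select CFI,P (d=112/3); attach at lengths (125/12, 56/3); label the merged cluster CFIP
final tree: (((C:3,I:3):21/4,F:33/4):125/12,P:56/3)
total length: 583/12

CI,F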